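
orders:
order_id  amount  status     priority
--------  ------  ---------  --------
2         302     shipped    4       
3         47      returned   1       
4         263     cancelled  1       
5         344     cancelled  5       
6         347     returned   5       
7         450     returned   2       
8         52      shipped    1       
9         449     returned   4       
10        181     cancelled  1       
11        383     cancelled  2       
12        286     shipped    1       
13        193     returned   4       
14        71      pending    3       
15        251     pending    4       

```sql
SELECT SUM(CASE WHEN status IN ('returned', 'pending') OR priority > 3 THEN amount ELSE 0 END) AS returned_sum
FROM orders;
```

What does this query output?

order_id=2: ✓ → 302
order_id=3: ✓ → 47
order_id=4: ✗
order_id=5: ✓ → 344
order_id=6: ✓ → 347
order_id=7: ✓ → 450
order_id=8: ✗
order_id=9: ✓ → 449
order_id=10: ✗
order_id=11: ✗
order_id=12: ✗
order_id=13: ✓ → 193
order_id=14: ✓ → 71
order_id=15: ✓ → 251
returned_sum = 302 + 47 + 344 + 347 + 450 + 449 + 193 + 71 + 251 = 2454

2454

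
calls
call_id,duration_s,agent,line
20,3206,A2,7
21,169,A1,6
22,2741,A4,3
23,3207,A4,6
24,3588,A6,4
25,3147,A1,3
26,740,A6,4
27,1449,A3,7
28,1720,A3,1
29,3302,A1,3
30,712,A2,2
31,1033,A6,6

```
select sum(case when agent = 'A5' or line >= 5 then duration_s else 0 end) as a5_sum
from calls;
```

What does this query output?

9064

call_id=20: ✓ → 3206
call_id=21: ✓ → 169
call_id=22: ✗
call_id=23: ✓ → 3207
call_id=24: ✗
call_id=25: ✗
call_id=26: ✗
call_id=27: ✓ → 1449
call_id=28: ✗
call_id=29: ✗
call_id=30: ✗
call_id=31: ✓ → 1033
a5_sum = 3206 + 169 + 3207 + 1449 + 1033 = 9064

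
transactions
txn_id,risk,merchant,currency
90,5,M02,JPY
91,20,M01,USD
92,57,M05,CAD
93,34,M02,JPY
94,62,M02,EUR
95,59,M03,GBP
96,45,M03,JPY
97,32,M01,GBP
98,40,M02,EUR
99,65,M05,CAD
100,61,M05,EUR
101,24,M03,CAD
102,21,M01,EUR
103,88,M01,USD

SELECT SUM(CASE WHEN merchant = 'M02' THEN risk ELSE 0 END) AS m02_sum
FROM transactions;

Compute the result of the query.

141

txn_id=90: ✓ → 5
txn_id=91: ✗
txn_id=92: ✗
txn_id=93: ✓ → 34
txn_id=94: ✓ → 62
txn_id=95: ✗
txn_id=96: ✗
txn_id=97: ✗
txn_id=98: ✓ → 40
txn_id=99: ✗
txn_id=100: ✗
txn_id=101: ✗
txn_id=102: ✗
txn_id=103: ✗
m02_sum = 5 + 34 + 62 + 40 = 141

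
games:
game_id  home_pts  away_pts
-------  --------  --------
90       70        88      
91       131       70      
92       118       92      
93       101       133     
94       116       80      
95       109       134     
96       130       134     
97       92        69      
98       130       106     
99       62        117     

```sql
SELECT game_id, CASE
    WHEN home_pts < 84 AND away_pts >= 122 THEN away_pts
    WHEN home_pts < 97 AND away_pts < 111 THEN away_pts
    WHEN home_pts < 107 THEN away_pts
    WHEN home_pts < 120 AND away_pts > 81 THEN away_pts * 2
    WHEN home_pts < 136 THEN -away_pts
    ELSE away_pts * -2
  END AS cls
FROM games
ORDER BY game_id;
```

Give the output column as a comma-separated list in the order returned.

88, -70, 184, 133, -80, 268, -134, 69, -106, 117

game_id=90: home_pts < 97 AND away_pts < 111 → 88
game_id=91: home_pts < 136 → -70
game_id=92: home_pts < 120 AND away_pts > 81 → 184
game_id=93: home_pts < 107 → 133
game_id=94: home_pts < 136 → -80
game_id=95: home_pts < 120 AND away_pts > 81 → 268
game_id=96: home_pts < 136 → -134
game_id=97: home_pts < 97 AND away_pts < 111 → 69
game_id=98: home_pts < 136 → -106
game_id=99: home_pts < 107 → 117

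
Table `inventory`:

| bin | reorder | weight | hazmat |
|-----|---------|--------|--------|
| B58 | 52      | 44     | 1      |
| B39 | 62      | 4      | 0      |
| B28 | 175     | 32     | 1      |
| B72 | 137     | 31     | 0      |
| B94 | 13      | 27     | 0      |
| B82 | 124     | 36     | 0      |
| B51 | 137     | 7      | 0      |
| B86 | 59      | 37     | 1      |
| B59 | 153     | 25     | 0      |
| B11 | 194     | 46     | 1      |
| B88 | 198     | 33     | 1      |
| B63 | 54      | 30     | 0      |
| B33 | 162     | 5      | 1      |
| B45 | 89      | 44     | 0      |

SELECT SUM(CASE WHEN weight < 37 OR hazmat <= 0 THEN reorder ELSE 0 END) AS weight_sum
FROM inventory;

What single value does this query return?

bin=B58: ✗
bin=B39: ✓ → 62
bin=B28: ✓ → 175
bin=B72: ✓ → 137
bin=B94: ✓ → 13
bin=B82: ✓ → 124
bin=B51: ✓ → 137
bin=B86: ✗
bin=B59: ✓ → 153
bin=B11: ✗
bin=B88: ✓ → 198
bin=B63: ✓ → 54
bin=B33: ✓ → 162
bin=B45: ✓ → 89
weight_sum = 62 + 175 + 137 + 13 + 124 + 137 + 153 + 198 + 54 + 162 + 89 = 1304

1304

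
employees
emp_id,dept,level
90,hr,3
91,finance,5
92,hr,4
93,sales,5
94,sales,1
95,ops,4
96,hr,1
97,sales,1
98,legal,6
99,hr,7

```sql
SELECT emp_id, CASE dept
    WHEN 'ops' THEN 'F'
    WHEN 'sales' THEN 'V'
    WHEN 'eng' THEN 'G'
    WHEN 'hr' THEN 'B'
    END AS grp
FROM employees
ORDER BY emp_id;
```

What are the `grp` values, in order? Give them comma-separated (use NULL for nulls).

B, NULL, B, V, V, F, B, V, NULL, B

emp_id=90: dept='hr' → B
emp_id=91: (no match → NULL) → NULL
emp_id=92: dept='hr' → B
emp_id=93: dept='sales' → V
emp_id=94: dept='sales' → V
emp_id=95: dept='ops' → F
emp_id=96: dept='hr' → B
emp_id=97: dept='sales' → V
emp_id=98: (no match → NULL) → NULL
emp_id=99: dept='hr' → B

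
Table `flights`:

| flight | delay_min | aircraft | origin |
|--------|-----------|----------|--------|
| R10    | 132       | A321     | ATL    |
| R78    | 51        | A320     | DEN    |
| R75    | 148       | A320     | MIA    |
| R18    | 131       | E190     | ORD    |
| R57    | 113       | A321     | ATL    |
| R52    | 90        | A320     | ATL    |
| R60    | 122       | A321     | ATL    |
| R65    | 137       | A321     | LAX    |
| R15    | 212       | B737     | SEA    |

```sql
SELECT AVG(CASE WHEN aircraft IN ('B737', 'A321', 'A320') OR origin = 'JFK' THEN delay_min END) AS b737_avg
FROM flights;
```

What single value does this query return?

125.625

flight=R10: ✓ → 132
flight=R78: ✓ → 51
flight=R75: ✓ → 148
flight=R18: ✗
flight=R57: ✓ → 113
flight=R52: ✓ → 90
flight=R60: ✓ → 122
flight=R65: ✓ → 137
flight=R15: ✓ → 212
b737_avg = (132 + 51 + 148 + 113 + 90 + 122 + 137 + 212) / 8 = 125.625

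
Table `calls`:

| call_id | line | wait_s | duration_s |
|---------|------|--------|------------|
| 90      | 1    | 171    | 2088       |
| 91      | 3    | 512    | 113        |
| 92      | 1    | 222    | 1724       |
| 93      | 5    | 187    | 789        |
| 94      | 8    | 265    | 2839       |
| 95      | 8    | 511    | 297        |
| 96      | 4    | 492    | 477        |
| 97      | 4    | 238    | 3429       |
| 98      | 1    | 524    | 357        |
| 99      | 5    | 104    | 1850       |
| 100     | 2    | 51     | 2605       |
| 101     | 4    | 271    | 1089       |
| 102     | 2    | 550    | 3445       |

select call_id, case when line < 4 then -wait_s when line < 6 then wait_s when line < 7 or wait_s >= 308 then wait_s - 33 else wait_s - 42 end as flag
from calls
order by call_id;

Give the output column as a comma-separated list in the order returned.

call_id=90: line < 4 → -171
call_id=91: line < 4 → -512
call_id=92: line < 4 → -222
call_id=93: line < 6 → 187
call_id=94: ELSE → 223
call_id=95: line < 7 or wait_s >= 308 → 478
call_id=96: line < 6 → 492
call_id=97: line < 6 → 238
call_id=98: line < 4 → -524
call_id=99: line < 6 → 104
call_id=100: line < 4 → -51
call_id=101: line < 6 → 271
call_id=102: line < 4 → -550

-171, -512, -222, 187, 223, 478, 492, 238, -524, 104, -51, 271, -550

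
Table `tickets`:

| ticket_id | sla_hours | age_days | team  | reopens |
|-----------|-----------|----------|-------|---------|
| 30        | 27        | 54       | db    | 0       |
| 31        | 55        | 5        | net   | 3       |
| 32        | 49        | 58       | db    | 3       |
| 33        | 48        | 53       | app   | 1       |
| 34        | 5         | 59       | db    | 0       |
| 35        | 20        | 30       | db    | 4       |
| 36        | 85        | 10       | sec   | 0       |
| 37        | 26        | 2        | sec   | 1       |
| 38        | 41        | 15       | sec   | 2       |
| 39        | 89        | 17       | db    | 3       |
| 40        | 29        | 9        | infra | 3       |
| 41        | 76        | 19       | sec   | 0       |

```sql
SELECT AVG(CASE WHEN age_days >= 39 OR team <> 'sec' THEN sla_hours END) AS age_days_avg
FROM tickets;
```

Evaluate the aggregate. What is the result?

40.25

ticket_id=30: ✓ → 27
ticket_id=31: ✓ → 55
ticket_id=32: ✓ → 49
ticket_id=33: ✓ → 48
ticket_id=34: ✓ → 5
ticket_id=35: ✓ → 20
ticket_id=36: ✗
ticket_id=37: ✗
ticket_id=38: ✗
ticket_id=39: ✓ → 89
ticket_id=40: ✓ → 29
ticket_id=41: ✗
age_days_avg = (27 + 55 + 49 + 48 + 5 + 20 + 89 + 29) / 8 = 40.25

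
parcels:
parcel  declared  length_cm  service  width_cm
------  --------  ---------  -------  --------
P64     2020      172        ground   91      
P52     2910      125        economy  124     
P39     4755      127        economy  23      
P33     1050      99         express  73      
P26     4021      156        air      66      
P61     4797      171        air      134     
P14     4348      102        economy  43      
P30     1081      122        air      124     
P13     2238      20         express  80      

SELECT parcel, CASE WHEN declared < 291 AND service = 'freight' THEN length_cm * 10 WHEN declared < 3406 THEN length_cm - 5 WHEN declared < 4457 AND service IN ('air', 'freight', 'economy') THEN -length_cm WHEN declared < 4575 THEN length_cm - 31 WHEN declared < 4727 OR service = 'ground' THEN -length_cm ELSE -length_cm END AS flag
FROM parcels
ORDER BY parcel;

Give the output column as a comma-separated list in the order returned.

parcel=P13: declared < 3406 → 15
parcel=P14: declared < 4457 AND service IN ('air', 'freight', 'economy') → -102
parcel=P26: declared < 4457 AND service IN ('air', 'freight', 'economy') → -156
parcel=P30: declared < 3406 → 117
parcel=P33: declared < 3406 → 94
parcel=P39: ELSE → -127
parcel=P52: declared < 3406 → 120
parcel=P61: ELSE → -171
parcel=P64: declared < 3406 → 167

15, -102, -156, 117, 94, -127, 120, -171, 167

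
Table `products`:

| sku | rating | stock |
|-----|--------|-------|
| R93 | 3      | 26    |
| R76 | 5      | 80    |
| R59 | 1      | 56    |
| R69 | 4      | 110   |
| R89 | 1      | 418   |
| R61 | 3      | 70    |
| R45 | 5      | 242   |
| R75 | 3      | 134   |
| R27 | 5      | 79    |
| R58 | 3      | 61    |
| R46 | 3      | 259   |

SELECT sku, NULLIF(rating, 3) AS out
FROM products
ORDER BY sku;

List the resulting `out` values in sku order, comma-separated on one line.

5, 5, NULL, NULL, 1, NULL, 4, NULL, 5, 1, NULL

sku=R27: rating=5 vs 3: differ → 5
sku=R45: rating=5 vs 3: differ → 5
sku=R46: rating=3 vs 3: equal → NULL
sku=R58: rating=3 vs 3: equal → NULL
sku=R59: rating=1 vs 3: differ → 1
sku=R61: rating=3 vs 3: equal → NULL
sku=R69: rating=4 vs 3: differ → 4
sku=R75: rating=3 vs 3: equal → NULL
sku=R76: rating=5 vs 3: differ → 5
sku=R89: rating=1 vs 3: differ → 1
sku=R93: rating=3 vs 3: equal → NULL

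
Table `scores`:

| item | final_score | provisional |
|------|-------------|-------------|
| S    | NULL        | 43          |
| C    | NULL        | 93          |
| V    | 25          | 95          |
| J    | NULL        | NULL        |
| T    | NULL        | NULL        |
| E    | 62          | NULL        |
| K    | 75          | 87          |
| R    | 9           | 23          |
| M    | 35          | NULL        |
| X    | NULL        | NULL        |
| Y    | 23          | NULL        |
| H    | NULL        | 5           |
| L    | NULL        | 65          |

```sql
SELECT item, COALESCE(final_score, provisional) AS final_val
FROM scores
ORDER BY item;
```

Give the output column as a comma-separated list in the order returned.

item=C: final_score=NULL, provisional=93 → 93
item=E: final_score=62 → 62
item=H: final_score=NULL, provisional=5 → 5
item=J: final_score=NULL, provisional=NULL (all NULL) → NULL
item=K: final_score=75 → 75
item=L: final_score=NULL, provisional=65 → 65
item=M: final_score=35 → 35
item=R: final_score=9 → 9
item=S: final_score=NULL, provisional=43 → 43
item=T: final_score=NULL, provisional=NULL (all NULL) → NULL
item=V: final_score=25 → 25
item=X: final_score=NULL, provisional=NULL (all NULL) → NULL
item=Y: final_score=23 → 23

93, 62, 5, NULL, 75, 65, 35, 9, 43, NULL, 25, NULL, 23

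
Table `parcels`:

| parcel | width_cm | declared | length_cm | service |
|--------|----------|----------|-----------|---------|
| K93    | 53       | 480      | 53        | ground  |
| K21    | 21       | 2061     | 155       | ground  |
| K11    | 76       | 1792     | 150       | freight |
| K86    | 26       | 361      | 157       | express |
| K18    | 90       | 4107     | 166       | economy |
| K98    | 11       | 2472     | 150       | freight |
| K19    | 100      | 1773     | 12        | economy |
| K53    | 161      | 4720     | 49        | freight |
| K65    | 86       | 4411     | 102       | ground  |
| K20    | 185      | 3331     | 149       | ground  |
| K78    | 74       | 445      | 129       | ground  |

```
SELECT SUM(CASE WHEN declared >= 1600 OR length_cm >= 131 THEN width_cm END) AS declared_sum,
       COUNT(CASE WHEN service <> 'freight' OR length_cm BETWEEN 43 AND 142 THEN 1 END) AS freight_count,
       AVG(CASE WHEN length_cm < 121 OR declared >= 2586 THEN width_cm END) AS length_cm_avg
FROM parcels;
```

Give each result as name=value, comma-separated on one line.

declared_sum=756, freight_count=9, length_cm_avg=112.5

[declared_sum: declared >= 1600 OR length_cm >= 131]
parcel=K93: ✗
parcel=K21: ✓ → 21
parcel=K11: ✓ → 76
parcel=K86: ✓ → 26
parcel=K18: ✓ → 90
parcel=K98: ✓ → 11
parcel=K19: ✓ → 100
parcel=K53: ✓ → 161
parcel=K65: ✓ → 86
parcel=K20: ✓ → 185
parcel=K78: ✗
declared_sum = 21 + 76 + 26 + 90 + 11 + 100 + 161 + 86 + 185 = 756
—
[freight_count: service <> 'freight' OR length_cm BETWEEN 43 AND 142]
parcel=K93: ✓ → 1
parcel=K21: ✓ → 1
parcel=K11: ✗
parcel=K86: ✓ → 1
parcel=K18: ✓ → 1
parcel=K98: ✗
parcel=K19: ✓ → 1
parcel=K53: ✓ → 1
parcel=K65: ✓ → 1
parcel=K20: ✓ → 1
parcel=K78: ✓ → 1
freight_count = COUNT(1, 1, 1, 1, 1, 1, 1, 1, 1) = 9
—
[length_cm_avg: length_cm < 121 OR declared >= 2586]
parcel=K93: ✓ → 53
parcel=K21: ✗
parcel=K11: ✗
parcel=K86: ✗
parcel=K18: ✓ → 90
parcel=K98: ✗
parcel=K19: ✓ → 100
parcel=K53: ✓ → 161
parcel=K65: ✓ → 86
parcel=K20: ✓ → 185
parcel=K78: ✗
length_cm_avg = (53 + 90 + 100 + 161 + 86 + 185) / 6 = 112.5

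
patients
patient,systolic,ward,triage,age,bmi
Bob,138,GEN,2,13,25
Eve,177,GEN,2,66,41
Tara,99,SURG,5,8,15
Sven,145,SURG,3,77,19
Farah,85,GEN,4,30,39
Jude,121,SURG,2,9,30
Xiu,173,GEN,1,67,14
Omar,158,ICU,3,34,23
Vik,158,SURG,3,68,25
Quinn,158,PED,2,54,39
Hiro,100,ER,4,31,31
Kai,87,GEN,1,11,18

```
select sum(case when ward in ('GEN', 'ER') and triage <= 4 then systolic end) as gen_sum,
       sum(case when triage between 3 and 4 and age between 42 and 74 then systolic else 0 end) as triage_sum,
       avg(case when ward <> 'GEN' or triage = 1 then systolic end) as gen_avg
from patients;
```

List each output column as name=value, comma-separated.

[gen_sum: ward in ('GEN', 'ER') and triage <= 4]
patient=Bob: ✓ → 138
patient=Eve: ✓ → 177
patient=Tara: ✗
patient=Sven: ✗
patient=Farah: ✓ → 85
patient=Jude: ✗
patient=Xiu: ✓ → 173
patient=Omar: ✗
patient=Vik: ✗
patient=Quinn: ✗
patient=Hiro: ✓ → 100
patient=Kai: ✓ → 87
gen_sum = 138 + 177 + 85 + 173 + 100 + 87 = 760
—
[triage_sum: triage between 3 and 4 and age between 42 and 74]
patient=Bob: ✗
patient=Eve: ✗
patient=Tara: ✗
patient=Sven: ✗
patient=Farah: ✗
patient=Jude: ✗
patient=Xiu: ✗
patient=Omar: ✗
patient=Vik: ✓ → 158
patient=Quinn: ✗
patient=Hiro: ✗
patient=Kai: ✗
triage_sum = 158
—
[gen_avg: ward <> 'GEN' or triage = 1]
patient=Bob: ✗
patient=Eve: ✗
patient=Tara: ✓ → 99
patient=Sven: ✓ → 145
patient=Farah: ✗
patient=Jude: ✓ → 121
patient=Xiu: ✓ → 173
patient=Omar: ✓ → 158
patient=Vik: ✓ → 158
patient=Quinn: ✓ → 158
patient=Hiro: ✓ → 100
patient=Kai: ✓ → 87
gen_avg = (99 + 145 + 121 + 173 + 158 + 158 + 158 + 100 + 87) / 9 = 133.2222222222

gen_sum=760, triage_sum=158, gen_avg=133.2222222222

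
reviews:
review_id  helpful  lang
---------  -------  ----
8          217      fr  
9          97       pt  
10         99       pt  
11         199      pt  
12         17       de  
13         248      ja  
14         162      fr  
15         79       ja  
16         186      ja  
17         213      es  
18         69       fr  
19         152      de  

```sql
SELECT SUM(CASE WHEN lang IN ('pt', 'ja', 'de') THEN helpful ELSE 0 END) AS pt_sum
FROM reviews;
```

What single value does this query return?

1077

review_id=8: ✗
review_id=9: ✓ → 97
review_id=10: ✓ → 99
review_id=11: ✓ → 199
review_id=12: ✓ → 17
review_id=13: ✓ → 248
review_id=14: ✗
review_id=15: ✓ → 79
review_id=16: ✓ → 186
review_id=17: ✗
review_id=18: ✗
review_id=19: ✓ → 152
pt_sum = 97 + 99 + 199 + 17 + 248 + 79 + 186 + 152 = 1077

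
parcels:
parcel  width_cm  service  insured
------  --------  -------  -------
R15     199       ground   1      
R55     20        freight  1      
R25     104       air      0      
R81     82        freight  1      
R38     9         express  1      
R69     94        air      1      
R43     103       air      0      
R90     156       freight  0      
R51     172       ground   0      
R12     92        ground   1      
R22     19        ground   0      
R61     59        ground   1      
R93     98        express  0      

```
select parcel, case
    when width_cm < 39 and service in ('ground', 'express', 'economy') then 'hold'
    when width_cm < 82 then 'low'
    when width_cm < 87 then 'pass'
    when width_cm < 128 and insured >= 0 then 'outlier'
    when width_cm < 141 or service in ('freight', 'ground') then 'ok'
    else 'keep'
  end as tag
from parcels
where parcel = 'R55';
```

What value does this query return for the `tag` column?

parcel = R55: width_cm=20, service=freight, insured=1.
width_cm < 39 and service in ('ground', 'express', 'economy') → false
width_cm < 82 → true → low

low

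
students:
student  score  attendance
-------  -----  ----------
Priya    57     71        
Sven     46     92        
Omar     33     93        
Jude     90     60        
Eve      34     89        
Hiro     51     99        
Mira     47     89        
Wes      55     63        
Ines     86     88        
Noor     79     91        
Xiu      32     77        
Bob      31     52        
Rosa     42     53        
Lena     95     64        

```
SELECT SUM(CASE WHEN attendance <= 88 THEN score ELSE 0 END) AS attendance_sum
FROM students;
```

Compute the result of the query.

488

student=Priya: ✓ → 57
student=Sven: ✗
student=Omar: ✗
student=Jude: ✓ → 90
student=Eve: ✗
student=Hiro: ✗
student=Mira: ✗
student=Wes: ✓ → 55
student=Ines: ✓ → 86
student=Noor: ✗
student=Xiu: ✓ → 32
student=Bob: ✓ → 31
student=Rosa: ✓ → 42
student=Lena: ✓ → 95
attendance_sum = 57 + 90 + 55 + 86 + 32 + 31 + 42 + 95 = 488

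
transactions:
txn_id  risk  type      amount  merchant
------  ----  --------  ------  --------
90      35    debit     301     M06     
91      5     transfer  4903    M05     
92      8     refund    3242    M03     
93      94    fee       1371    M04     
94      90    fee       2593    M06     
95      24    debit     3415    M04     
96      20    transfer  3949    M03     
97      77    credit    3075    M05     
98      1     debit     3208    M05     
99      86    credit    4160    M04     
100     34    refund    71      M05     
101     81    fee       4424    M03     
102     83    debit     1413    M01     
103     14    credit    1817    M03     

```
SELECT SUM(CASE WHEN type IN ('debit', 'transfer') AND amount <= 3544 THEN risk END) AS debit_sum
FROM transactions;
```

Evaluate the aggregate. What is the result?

143

txn_id=90: ✓ → 35
txn_id=91: ✗
txn_id=92: ✗
txn_id=93: ✗
txn_id=94: ✗
txn_id=95: ✓ → 24
txn_id=96: ✗
txn_id=97: ✗
txn_id=98: ✓ → 1
txn_id=99: ✗
txn_id=100: ✗
txn_id=101: ✗
txn_id=102: ✓ → 83
txn_id=103: ✗
debit_sum = 35 + 24 + 1 + 83 = 143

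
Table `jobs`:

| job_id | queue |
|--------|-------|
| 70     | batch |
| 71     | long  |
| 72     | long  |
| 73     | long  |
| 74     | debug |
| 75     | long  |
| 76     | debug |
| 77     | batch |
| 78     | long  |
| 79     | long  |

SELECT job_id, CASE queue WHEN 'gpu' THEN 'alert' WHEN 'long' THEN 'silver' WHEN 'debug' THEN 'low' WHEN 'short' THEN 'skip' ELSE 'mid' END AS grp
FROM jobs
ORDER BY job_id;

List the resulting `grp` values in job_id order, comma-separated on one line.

mid, silver, silver, silver, low, silver, low, mid, silver, silver

job_id=70: ELSE → mid
job_id=71: queue='long' → silver
job_id=72: queue='long' → silver
job_id=73: queue='long' → silver
job_id=74: queue='debug' → low
job_id=75: queue='long' → silver
job_id=76: queue='debug' → low
job_id=77: ELSE → mid
job_id=78: queue='long' → silver
job_id=79: queue='long' → silver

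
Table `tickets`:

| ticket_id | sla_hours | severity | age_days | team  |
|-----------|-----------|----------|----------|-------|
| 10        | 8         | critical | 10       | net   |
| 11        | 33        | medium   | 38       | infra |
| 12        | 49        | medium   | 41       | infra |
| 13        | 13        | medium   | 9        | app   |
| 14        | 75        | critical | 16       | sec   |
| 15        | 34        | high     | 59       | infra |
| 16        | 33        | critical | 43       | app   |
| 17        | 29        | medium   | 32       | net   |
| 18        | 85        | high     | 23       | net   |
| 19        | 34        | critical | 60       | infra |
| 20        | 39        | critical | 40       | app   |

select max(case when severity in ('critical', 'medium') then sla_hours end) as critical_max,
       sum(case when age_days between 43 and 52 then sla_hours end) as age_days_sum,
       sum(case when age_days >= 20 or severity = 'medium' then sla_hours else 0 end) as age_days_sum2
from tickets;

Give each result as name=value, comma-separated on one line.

[critical_max: severity in ('critical', 'medium')]
ticket_id=10: ✓ → 8
ticket_id=11: ✓ → 33
ticket_id=12: ✓ → 49
ticket_id=13: ✓ → 13
ticket_id=14: ✓ → 75
ticket_id=15: ✗
ticket_id=16: ✓ → 33
ticket_id=17: ✓ → 29
ticket_id=18: ✗
ticket_id=19: ✓ → 34
ticket_id=20: ✓ → 39
critical_max = MAX(8, 33, 49, 13, 75, 33, 29, 34, 39) = 75
—
[age_days_sum: age_days between 43 and 52]
ticket_id=10: ✗
ticket_id=11: ✗
ticket_id=12: ✗
ticket_id=13: ✗
ticket_id=14: ✗
ticket_id=15: ✗
ticket_id=16: ✓ → 33
ticket_id=17: ✗
ticket_id=18: ✗
ticket_id=19: ✗
ticket_id=20: ✗
age_days_sum = 33
—
[age_days_sum2: age_days >= 20 or severity = 'medium']
ticket_id=10: ✗
ticket_id=11: ✓ → 33
ticket_id=12: ✓ → 49
ticket_id=13: ✓ → 13
ticket_id=14: ✗
ticket_id=15: ✓ → 34
ticket_id=16: ✓ → 33
ticket_id=17: ✓ → 29
ticket_id=18: ✓ → 85
ticket_id=19: ✓ → 34
ticket_id=20: ✓ → 39
age_days_sum2 = 33 + 49 + 13 + 34 + 33 + 29 + 85 + 34 + 39 = 349

critical_max=75, age_days_sum=33, age_days_sum2=349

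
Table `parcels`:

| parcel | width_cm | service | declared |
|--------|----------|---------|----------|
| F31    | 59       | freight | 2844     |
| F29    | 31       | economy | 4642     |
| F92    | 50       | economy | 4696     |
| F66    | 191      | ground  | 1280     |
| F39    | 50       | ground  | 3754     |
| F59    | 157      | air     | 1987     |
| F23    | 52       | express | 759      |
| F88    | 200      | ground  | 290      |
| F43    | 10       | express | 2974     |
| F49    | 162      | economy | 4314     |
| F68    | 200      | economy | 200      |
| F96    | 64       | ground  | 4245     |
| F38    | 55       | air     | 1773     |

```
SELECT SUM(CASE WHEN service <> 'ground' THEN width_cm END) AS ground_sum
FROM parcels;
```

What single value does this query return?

776

parcel=F31: ✓ → 59
parcel=F29: ✓ → 31
parcel=F92: ✓ → 50
parcel=F66: ✗
parcel=F39: ✗
parcel=F59: ✓ → 157
parcel=F23: ✓ → 52
parcel=F88: ✗
parcel=F43: ✓ → 10
parcel=F49: ✓ → 162
parcel=F68: ✓ → 200
parcel=F96: ✗
parcel=F38: ✓ → 55
ground_sum = 59 + 31 + 50 + 157 + 52 + 10 + 162 + 200 + 55 = 776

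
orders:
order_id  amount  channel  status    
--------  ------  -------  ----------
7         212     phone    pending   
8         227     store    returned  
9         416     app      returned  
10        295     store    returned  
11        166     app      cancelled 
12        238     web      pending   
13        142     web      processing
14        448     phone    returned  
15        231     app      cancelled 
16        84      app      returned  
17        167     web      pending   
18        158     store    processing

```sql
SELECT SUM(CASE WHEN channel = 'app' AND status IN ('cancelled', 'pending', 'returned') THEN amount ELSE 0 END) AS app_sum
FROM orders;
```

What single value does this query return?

897

order_id=7: ✗
order_id=8: ✗
order_id=9: ✓ → 416
order_id=10: ✗
order_id=11: ✓ → 166
order_id=12: ✗
order_id=13: ✗
order_id=14: ✗
order_id=15: ✓ → 231
order_id=16: ✓ → 84
order_id=17: ✗
order_id=18: ✗
app_sum = 416 + 166 + 231 + 84 = 897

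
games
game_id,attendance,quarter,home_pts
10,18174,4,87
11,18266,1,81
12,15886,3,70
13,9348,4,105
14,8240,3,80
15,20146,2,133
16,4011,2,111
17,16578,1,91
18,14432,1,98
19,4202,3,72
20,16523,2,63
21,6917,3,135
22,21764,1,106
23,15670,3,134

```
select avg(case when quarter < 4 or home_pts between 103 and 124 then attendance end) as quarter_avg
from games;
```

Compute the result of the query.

13229.4615384615

game_id=10: ✗
game_id=11: ✓ → 18266
game_id=12: ✓ → 15886
game_id=13: ✓ → 9348
game_id=14: ✓ → 8240
game_id=15: ✓ → 20146
game_id=16: ✓ → 4011
game_id=17: ✓ → 16578
game_id=18: ✓ → 14432
game_id=19: ✓ → 4202
game_id=20: ✓ → 16523
game_id=21: ✓ → 6917
game_id=22: ✓ → 21764
game_id=23: ✓ → 15670
quarter_avg = (18266 + 15886 + 9348 + 8240 + 20146 + 4011 + 16578 + 14432 + 4202 + 16523 + 6917 + 21764 + 15670) / 13 = 13229.4615384615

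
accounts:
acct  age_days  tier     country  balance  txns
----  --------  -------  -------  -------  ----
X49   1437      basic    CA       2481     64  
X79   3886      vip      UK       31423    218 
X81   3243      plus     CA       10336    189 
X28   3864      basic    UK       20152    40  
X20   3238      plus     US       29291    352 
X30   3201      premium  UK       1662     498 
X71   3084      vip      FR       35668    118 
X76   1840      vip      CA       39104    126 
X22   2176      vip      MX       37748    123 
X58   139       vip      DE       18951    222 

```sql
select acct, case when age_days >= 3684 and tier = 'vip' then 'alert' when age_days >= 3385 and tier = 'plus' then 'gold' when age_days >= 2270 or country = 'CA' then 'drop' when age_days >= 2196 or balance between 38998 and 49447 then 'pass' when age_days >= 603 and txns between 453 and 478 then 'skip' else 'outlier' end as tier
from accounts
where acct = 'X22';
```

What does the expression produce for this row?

acct = X22: age_days=2176, tier=vip, country=MX, balance=37748, txns=123.
age_days >= 3684 and tier = 'vip' → false
age_days >= 3385 and tier = 'plus' → false
age_days >= 2270 or country = 'CA' → false
age_days >= 2196 or balance between 38998 and 49447 → false
age_days >= 603 and txns between 453 and 478 → false
No prior WHEN matched → ELSE → outlier

outlier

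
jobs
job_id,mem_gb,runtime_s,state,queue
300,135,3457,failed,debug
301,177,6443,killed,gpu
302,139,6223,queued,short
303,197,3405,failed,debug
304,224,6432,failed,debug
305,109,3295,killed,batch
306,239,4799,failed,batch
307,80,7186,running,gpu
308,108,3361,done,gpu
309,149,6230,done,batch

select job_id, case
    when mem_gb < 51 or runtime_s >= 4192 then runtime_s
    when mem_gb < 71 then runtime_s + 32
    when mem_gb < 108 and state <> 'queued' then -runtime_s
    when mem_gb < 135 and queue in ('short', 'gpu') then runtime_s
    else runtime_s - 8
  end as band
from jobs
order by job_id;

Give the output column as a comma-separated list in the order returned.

job_id=300: ELSE → 3449
job_id=301: mem_gb < 51 or runtime_s >= 4192 → 6443
job_id=302: mem_gb < 51 or runtime_s >= 4192 → 6223
job_id=303: ELSE → 3397
job_id=304: mem_gb < 51 or runtime_s >= 4192 → 6432
job_id=305: ELSE → 3287
job_id=306: mem_gb < 51 or runtime_s >= 4192 → 4799
job_id=307: mem_gb < 51 or runtime_s >= 4192 → 7186
job_id=308: mem_gb < 135 and queue in ('short', 'gpu') → 3361
job_id=309: mem_gb < 51 or runtime_s >= 4192 → 6230

3449, 6443, 6223, 3397, 6432, 3287, 4799, 7186, 3361, 6230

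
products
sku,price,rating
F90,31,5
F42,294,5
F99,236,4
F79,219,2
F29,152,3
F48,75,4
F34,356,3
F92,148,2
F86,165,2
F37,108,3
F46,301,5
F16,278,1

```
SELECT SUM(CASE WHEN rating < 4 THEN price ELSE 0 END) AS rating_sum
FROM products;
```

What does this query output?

sku=F90: ✗
sku=F42: ✗
sku=F99: ✗
sku=F79: ✓ → 219
sku=F29: ✓ → 152
sku=F48: ✗
sku=F34: ✓ → 356
sku=F92: ✓ → 148
sku=F86: ✓ → 165
sku=F37: ✓ → 108
sku=F46: ✗
sku=F16: ✓ → 278
rating_sum = 219 + 152 + 356 + 148 + 165 + 108 + 278 = 1426

1426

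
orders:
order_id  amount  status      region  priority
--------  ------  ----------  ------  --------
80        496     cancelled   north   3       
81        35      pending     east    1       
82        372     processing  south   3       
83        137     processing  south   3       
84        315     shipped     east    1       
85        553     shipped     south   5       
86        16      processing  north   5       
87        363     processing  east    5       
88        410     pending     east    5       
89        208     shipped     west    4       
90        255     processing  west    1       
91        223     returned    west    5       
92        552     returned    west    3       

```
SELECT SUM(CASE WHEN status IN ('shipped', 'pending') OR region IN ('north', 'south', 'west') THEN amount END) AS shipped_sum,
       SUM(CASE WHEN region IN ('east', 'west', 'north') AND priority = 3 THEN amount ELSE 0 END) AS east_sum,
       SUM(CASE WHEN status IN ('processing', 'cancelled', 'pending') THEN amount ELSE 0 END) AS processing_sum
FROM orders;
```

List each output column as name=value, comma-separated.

[shipped_sum: status IN ('shipped', 'pending') OR region IN ('north', 'south', 'west')]
order_id=80: ✓ → 496
order_id=81: ✓ → 35
order_id=82: ✓ → 372
order_id=83: ✓ → 137
order_id=84: ✓ → 315
order_id=85: ✓ → 553
order_id=86: ✓ → 16
order_id=87: ✗
order_id=88: ✓ → 410
order_id=89: ✓ → 208
order_id=90: ✓ → 255
order_id=91: ✓ → 223
order_id=92: ✓ → 552
shipped_sum = 496 + 35 + 372 + 137 + 315 + 553 + 16 + 410 + 208 + 255 + 223 + 552 = 3572
—
[east_sum: region IN ('east', 'west', 'north') AND priority = 3]
order_id=80: ✓ → 496
order_id=81: ✗
order_id=82: ✗
order_id=83: ✗
order_id=84: ✗
order_id=85: ✗
order_id=86: ✗
order_id=87: ✗
order_id=88: ✗
order_id=89: ✗
order_id=90: ✗
order_id=91: ✗
order_id=92: ✓ → 552
east_sum = 496 + 552 = 1048
—
[processing_sum: status IN ('processing', 'cancelled', 'pending')]
order_id=80: ✓ → 496
order_id=81: ✓ → 35
order_id=82: ✓ → 372
order_id=83: ✓ → 137
order_id=84: ✗
order_id=85: ✗
order_id=86: ✓ → 16
order_id=87: ✓ → 363
order_id=88: ✓ → 410
order_id=89: ✗
order_id=90: ✓ → 255
order_id=91: ✗
order_id=92: ✗
processing_sum = 496 + 35 + 372 + 137 + 16 + 363 + 410 + 255 = 2084

shipped_sum=3572, east_sum=1048, processing_sum=2084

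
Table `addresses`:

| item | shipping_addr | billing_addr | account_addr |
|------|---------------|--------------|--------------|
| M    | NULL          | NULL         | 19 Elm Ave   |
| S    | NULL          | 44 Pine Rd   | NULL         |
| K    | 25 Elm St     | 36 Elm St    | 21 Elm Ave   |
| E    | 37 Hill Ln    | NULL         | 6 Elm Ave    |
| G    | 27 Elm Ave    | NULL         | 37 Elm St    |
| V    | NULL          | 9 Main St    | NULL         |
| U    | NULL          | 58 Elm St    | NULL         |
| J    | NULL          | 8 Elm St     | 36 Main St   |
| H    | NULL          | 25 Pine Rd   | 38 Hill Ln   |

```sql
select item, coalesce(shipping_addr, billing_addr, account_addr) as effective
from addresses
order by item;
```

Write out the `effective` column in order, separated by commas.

37 Hill Ln, 27 Elm Ave, 25 Pine Rd, 8 Elm St, 25 Elm St, 19 Elm Ave, 44 Pine Rd, 58 Elm St, 9 Main St

item=E: shipping_addr=37 Hill Ln → 37 Hill Ln
item=G: shipping_addr=27 Elm Ave → 27 Elm Ave
item=H: shipping_addr=NULL, billing_addr=25 Pine Rd → 25 Pine Rd
item=J: shipping_addr=NULL, billing_addr=8 Elm St → 8 Elm St
item=K: shipping_addr=25 Elm St → 25 Elm St
item=M: shipping_addr=NULL, billing_addr=NULL, account_addr=19 Elm Ave → 19 Elm Ave
item=S: shipping_addr=NULL, billing_addr=44 Pine Rd → 44 Pine Rd
item=U: shipping_addr=NULL, billing_addr=58 Elm St → 58 Elm St
item=V: shipping_addr=NULL, billing_addr=9 Main St → 9 Main St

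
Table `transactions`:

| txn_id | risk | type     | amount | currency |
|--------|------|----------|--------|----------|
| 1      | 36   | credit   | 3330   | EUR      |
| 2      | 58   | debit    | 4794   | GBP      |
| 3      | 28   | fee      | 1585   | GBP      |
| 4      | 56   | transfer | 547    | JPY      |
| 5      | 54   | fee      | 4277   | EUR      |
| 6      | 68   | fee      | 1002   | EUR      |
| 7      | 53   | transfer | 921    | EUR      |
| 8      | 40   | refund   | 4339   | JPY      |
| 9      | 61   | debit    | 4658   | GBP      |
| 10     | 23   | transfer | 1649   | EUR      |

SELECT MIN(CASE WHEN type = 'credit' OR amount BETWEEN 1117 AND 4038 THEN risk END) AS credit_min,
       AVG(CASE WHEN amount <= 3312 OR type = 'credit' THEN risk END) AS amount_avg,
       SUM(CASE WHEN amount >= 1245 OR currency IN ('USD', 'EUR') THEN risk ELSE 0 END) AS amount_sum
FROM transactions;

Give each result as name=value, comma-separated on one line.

credit_min=23, amount_avg=44, amount_sum=421

[credit_min: type = 'credit' OR amount BETWEEN 1117 AND 4038]
txn_id=1: ✓ → 36
txn_id=2: ✗
txn_id=3: ✓ → 28
txn_id=4: ✗
txn_id=5: ✗
txn_id=6: ✗
txn_id=7: ✗
txn_id=8: ✗
txn_id=9: ✗
txn_id=10: ✓ → 23
credit_min = MIN(36, 28, 23) = 23
—
[amount_avg: amount <= 3312 OR type = 'credit']
txn_id=1: ✓ → 36
txn_id=2: ✗
txn_id=3: ✓ → 28
txn_id=4: ✓ → 56
txn_id=5: ✗
txn_id=6: ✓ → 68
txn_id=7: ✓ → 53
txn_id=8: ✗
txn_id=9: ✗
txn_id=10: ✓ → 23
amount_avg = (36 + 28 + 56 + 68 + 53 + 23) / 6 = 44
—
[amount_sum: amount >= 1245 OR currency IN ('USD', 'EUR')]
txn_id=1: ✓ → 36
txn_id=2: ✓ → 58
txn_id=3: ✓ → 28
txn_id=4: ✗
txn_id=5: ✓ → 54
txn_id=6: ✓ → 68
txn_id=7: ✓ → 53
txn_id=8: ✓ → 40
txn_id=9: ✓ → 61
txn_id=10: ✓ → 23
amount_sum = 36 + 58 + 28 + 54 + 68 + 53 + 40 + 61 + 23 = 421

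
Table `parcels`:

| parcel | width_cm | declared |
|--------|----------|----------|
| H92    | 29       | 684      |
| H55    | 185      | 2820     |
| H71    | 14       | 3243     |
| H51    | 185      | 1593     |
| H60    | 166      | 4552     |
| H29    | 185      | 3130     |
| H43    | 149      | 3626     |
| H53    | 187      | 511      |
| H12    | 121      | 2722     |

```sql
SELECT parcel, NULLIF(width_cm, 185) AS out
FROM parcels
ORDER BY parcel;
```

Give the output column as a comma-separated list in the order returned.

121, NULL, 149, NULL, 187, NULL, 166, 14, 29

parcel=H12: width_cm=121 vs 185: differ → 121
parcel=H29: width_cm=185 vs 185: equal → NULL
parcel=H43: width_cm=149 vs 185: differ → 149
parcel=H51: width_cm=185 vs 185: equal → NULL
parcel=H53: width_cm=187 vs 185: differ → 187
parcel=H55: width_cm=185 vs 185: equal → NULL
parcel=H60: width_cm=166 vs 185: differ → 166
parcel=H71: width_cm=14 vs 185: differ → 14
parcel=H92: width_cm=29 vs 185: differ → 29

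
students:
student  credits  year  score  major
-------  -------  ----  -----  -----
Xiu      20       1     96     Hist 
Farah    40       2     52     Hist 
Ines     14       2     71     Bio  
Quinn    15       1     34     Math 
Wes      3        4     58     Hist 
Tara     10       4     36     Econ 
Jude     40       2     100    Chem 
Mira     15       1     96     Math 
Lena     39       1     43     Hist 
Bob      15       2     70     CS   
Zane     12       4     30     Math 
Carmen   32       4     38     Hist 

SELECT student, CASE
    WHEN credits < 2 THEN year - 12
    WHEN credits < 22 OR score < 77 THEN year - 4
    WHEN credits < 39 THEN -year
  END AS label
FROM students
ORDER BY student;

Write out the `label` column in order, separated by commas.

student=Bob: credits < 22 OR score < 77 → -2
student=Carmen: credits < 22 OR score < 77 → 0
student=Farah: credits < 22 OR score < 77 → -2
student=Ines: credits < 22 OR score < 77 → -2
student=Jude: (no match → NULL) → NULL
student=Lena: credits < 22 OR score < 77 → -3
student=Mira: credits < 22 OR score < 77 → -3
student=Quinn: credits < 22 OR score < 77 → -3
student=Tara: credits < 22 OR score < 77 → 0
student=Wes: credits < 22 OR score < 77 → 0
student=Xiu: credits < 22 OR score < 77 → -3
student=Zane: credits < 22 OR score < 77 → 0

-2, 0, -2, -2, NULL, -3, -3, -3, 0, 0, -3, 0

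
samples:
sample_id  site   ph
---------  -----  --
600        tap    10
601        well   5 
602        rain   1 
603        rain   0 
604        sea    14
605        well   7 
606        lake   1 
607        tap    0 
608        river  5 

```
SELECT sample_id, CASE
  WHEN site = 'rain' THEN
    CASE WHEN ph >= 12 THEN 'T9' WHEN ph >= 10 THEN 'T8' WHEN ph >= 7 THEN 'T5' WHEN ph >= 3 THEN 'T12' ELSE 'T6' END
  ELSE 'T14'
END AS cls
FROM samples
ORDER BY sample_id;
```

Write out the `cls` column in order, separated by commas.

sample_id=600: site='tap' → outer ELSE → T14
sample_id=601: site='well' → outer ELSE → T14
sample_id=602: site='rain' → inner[ELSE] → T6
sample_id=603: site='rain' → inner[ELSE] → T6
sample_id=604: site='sea' → outer ELSE → T14
sample_id=605: site='well' → outer ELSE → T14
sample_id=606: site='lake' → outer ELSE → T14
sample_id=607: site='tap' → outer ELSE → T14
sample_id=608: site='river' → outer ELSE → T14

T14, T14, T6, T6, T14, T14, T14, T14, T14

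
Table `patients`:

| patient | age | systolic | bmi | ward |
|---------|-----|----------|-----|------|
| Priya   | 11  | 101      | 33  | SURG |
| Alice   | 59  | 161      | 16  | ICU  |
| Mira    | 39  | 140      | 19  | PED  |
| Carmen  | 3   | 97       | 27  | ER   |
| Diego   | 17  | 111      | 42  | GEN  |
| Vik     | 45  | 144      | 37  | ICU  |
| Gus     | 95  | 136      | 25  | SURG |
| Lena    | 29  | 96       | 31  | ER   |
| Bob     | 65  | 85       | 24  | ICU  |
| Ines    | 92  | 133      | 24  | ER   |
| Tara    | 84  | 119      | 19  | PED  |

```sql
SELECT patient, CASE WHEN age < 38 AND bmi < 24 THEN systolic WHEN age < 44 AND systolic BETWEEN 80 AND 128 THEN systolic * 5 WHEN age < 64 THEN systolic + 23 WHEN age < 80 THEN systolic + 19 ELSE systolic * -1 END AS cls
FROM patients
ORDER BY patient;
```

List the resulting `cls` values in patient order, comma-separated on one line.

patient=Alice: age < 64 → 184
patient=Bob: age < 80 → 104
patient=Carmen: age < 44 AND systolic BETWEEN 80 AND 128 → 485
patient=Diego: age < 44 AND systolic BETWEEN 80 AND 128 → 555
patient=Gus: ELSE → -136
patient=Ines: ELSE → -133
patient=Lena: age < 44 AND systolic BETWEEN 80 AND 128 → 480
patient=Mira: age < 64 → 163
patient=Priya: age < 44 AND systolic BETWEEN 80 AND 128 → 505
patient=Tara: ELSE → -119
patient=Vik: age < 64 → 167

184, 104, 485, 555, -136, -133, 480, 163, 505, -119, 167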